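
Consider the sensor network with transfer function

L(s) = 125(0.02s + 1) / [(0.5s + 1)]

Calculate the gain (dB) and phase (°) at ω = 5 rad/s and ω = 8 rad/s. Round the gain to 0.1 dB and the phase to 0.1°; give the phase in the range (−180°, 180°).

At ω = 5 rad/s:
zero (1 + j5·0.02) = 1 + j0.1 → |·| ≈ 1.005, ∠ ≈ 5.71°
pole (1 + j5·0.5) = 1 + j2.5 → |·| ≈ 2.6926, ∠ ≈ 68.20°
|L| = 125 · 1.005 / (2.6926) ≈ 46.656
Gain = 20 log₁₀(46.656) ≈ 33.38 dB
∠L = (5.71°) − (68.20°) = -62.49°

At ω = 8 rad/s:
zero (1 + j8·0.02) = 1 + j0.16 → |·| ≈ 1.0127, ∠ ≈ 9.09°
pole (1 + j8·0.5) = 1 + j4 → |·| ≈ 4.1231, ∠ ≈ 75.96°
|L| = 125 · 1.0127 / (4.1231) ≈ 30.702
Gain = 20 log₁₀(30.702) ≈ 29.74 dB
∠L = (9.09°) − (75.96°) = -66.87°

ω = 5: 33.4 dB, -62.5°; ω = 8: 29.7 dB, -66.9°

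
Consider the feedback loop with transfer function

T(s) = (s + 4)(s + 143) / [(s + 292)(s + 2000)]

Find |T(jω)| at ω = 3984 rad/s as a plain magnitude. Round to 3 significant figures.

0.892

At s = jω = j3984:
zero (s+4): 4 + j3984 → |·| = √(4²+3984²) = √15872272 ≈ 3984, ∠ = arctan(3984/4) ≈ 89.94°
zero (s+143): 143 + j3984 → |·| = √(143²+3984²) = √15892705 ≈ 3986.6, ∠ = arctan(3984/143) ≈ 87.94°
pole (s+292): 292 + j3984 → |·| = √(292²+3984²) = √15957520 ≈ 3994.7, ∠ = arctan(3984/292) ≈ 85.81°
pole (s+2000): 2000 + j3984 → |·| = √(2000²+3984²) = √19872256 ≈ 4457.8, ∠ = arctan(3984/2000) ≈ 63.34°
|T| = 1 · 1.5883e+07 / 1.7808e+07 ≈ 0.8919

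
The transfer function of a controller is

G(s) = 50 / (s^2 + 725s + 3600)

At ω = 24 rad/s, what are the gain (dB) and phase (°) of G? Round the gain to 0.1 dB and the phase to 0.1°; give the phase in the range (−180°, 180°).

Substitute s = j24:
Numerator: 50 = 50 + j0
Denominator: (j24)^2 + 725(j24) + 3600 = 3024 + j17400
|N| = √(50² + 0²) ≈ 50, ∠N ≈ 0.00°
|D| = √(3024² + 17400²) ≈ 17661, ∠D ≈ 80.14°
|G| = 50 / 17661 ≈ 0.0028311
Gain = 20 log₁₀(0.0028311) ≈ -50.96 dB
∠G = 0.00° − 80.14° = -80.14°

-51.0 dB, -80.1°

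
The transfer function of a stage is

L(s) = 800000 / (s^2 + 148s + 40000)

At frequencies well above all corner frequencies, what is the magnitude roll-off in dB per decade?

Each pole contributes −20 dB/decade at high frequency; each zero contributes +20 dB/decade.
Net: 0 zero(s) − 2 pole(s) → -40 dB/decade.

-40 dB/decade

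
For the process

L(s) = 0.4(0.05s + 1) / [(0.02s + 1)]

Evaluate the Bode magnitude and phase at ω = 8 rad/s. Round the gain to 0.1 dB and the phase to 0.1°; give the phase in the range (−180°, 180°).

At ω = 8 rad/s:
zero (1 + j8·0.05) = 1 + j0.4 → |·| ≈ 1.077, ∠ ≈ 21.80°
pole (1 + j8·0.02) = 1 + j0.16 → |·| ≈ 1.0127, ∠ ≈ 9.09°
|L| = 0.4 · 1.077 / (1.0127) ≈ 0.4254
Gain = 20 log₁₀(0.4254) ≈ -7.42 dB
∠L = (21.80°) − (9.09°) = 12.71°

-7.4 dB, 12.7°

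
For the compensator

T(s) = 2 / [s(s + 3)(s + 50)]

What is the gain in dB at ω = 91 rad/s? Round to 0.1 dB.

At s = jω = j91:
pole (s+3): 3 + j91 → |·| = √(3²+91²) = √8290 ≈ 91.049, ∠ = arctan(91/3) ≈ 88.11°
pole (s+50): 50 + j91 → |·| = √(50²+91²) = √10781 ≈ 103.83, ∠ = arctan(91/50) ≈ 61.21°
pole at origin: |s| = 91, ∠ = 90.00° (in denominator)
|T| = 2 / 8.6028e+05 ≈ 2.3248e-06
Gain = 20 log₁₀(2.3248e-06) ≈ -112.67 dB

-112.7 dB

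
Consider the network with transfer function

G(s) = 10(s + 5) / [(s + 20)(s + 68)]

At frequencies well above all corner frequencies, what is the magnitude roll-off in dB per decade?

Each pole contributes −20 dB/decade at high frequency; each zero contributes +20 dB/decade.
Net: 1 zero(s) − 2 pole(s) → -20 dB/decade.

-20 dB/decade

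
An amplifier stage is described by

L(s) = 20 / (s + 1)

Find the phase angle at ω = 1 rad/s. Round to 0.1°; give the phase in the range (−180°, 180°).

At s = jω = j1:
pole (s+1): 1 + j1 → |·| = √(1²+1²) = √2 ≈ 1.4142, ∠ = arctan(1/1) ≈ 45.00°
∠L = 0.00° − 45.00° = -45.00°

-45.0°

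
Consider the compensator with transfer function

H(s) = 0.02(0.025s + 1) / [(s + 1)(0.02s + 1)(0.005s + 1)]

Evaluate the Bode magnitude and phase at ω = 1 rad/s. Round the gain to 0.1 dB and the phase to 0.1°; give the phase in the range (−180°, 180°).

-37.0 dB, -45.0°

At ω = 1 rad/s:
zero (1 + j1·0.025) = 1 + j0.025 → |·| ≈ 1.0003, ∠ ≈ 1.43°
pole (1 + j1·1) = 1 + j1 → |·| ≈ 1.4142, ∠ ≈ 45.00°
pole (1 + j1·0.02) = 1 + j0.02 → |·| ≈ 1.0002, ∠ ≈ 1.15°
pole (1 + j1·0.005) = 1 + j0.005 → |·| ≈ 1, ∠ ≈ 0.29°
|H| = 0.02 · 1.0003 / (1.4142 · 1.0002 · 1) ≈ 0.014144
Gain = 20 log₁₀(0.014144) ≈ -36.99 dB
∠H = (1.43°) − (45.00° + 1.15° + 0.29°) = -45.01°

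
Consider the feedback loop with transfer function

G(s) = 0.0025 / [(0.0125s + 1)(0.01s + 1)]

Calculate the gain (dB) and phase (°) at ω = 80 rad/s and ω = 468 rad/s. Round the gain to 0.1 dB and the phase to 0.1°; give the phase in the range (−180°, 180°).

ω = 80: -57.2 dB, -83.7°; ω = 468: -81.1 dB, -158.2°

At ω = 80 rad/s:
pole (1 + j80·0.0125) = 1 + j1 → |·| ≈ 1.4142, ∠ ≈ 45.00°
pole (1 + j80·0.01) = 1 + j0.8 → |·| ≈ 1.2806, ∠ ≈ 38.66°
|G| = 0.0025 · 1 / (1.4142 · 1.2806) ≈ 0.0013804
Gain = 20 log₁₀(0.0013804) ≈ -57.20 dB
∠G = (0°) − (45.00° + 38.66°) = -83.66°

At ω = 468 rad/s:
pole (1 + j468·0.0125) = 1 + j5.85 → |·| ≈ 5.9349, ∠ ≈ 80.30°
pole (1 + j468·0.01) = 1 + j4.68 → |·| ≈ 4.7856, ∠ ≈ 77.94°
|G| = 0.0025 · 1 / (5.9349 · 4.7856) ≈ 8.8022e-05
Gain = 20 log₁₀(8.8022e-05) ≈ -81.11 dB
∠G = (0°) − (80.30° + 77.94°) = -158.24°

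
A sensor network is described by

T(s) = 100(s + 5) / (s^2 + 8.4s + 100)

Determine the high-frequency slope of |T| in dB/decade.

Each pole contributes −20 dB/decade at high frequency; each zero contributes +20 dB/decade.
Net: 1 zero(s) − 2 pole(s) → -20 dB/decade.

-20 dB/decade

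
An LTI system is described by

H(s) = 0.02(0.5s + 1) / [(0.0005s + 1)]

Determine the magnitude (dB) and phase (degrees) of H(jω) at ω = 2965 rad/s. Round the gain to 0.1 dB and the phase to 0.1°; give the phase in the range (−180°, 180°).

24.4 dB, 34.0°

At ω = 2965 rad/s:
zero (1 + j2965·0.5) = 1 + j1482.5 → |·| ≈ 1482.5, ∠ ≈ 89.96°
pole (1 + j2965·0.0005) = 1 + j1.4825 → |·| ≈ 1.7882, ∠ ≈ 56.00°
|H| = 0.02 · 1482.5 / (1.7882) ≈ 16.581
Gain = 20 log₁₀(16.581) ≈ 24.39 dB
∠H = (89.96°) − (56.00°) = 33.96°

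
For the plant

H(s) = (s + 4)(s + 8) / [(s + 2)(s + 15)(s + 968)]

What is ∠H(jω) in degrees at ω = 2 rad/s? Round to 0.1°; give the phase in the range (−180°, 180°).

At s = jω = j2:
zero (s+4): 4 + j2 → |·| = √(4²+2²) = √20 ≈ 4.4721, ∠ = arctan(2/4) ≈ 26.57°
zero (s+8): 8 + j2 → |·| = √(8²+2²) = √68 ≈ 8.2462, ∠ = arctan(2/8) ≈ 14.04°
pole (s+2): 2 + j2 → |·| = √(2²+2²) = √8 ≈ 2.8284, ∠ = arctan(2/2) ≈ 45.00°
pole (s+15): 15 + j2 → |·| = √(15²+2²) = √229 ≈ 15.133, ∠ = arctan(2/15) ≈ 7.59°
pole (s+968): 968 + j2 → |·| = √(968²+2²) = √937028 ≈ 968, ∠ = arctan(2/968) ≈ 0.12°
∠H = 40.61° − 52.71° = -12.10°

-12.1°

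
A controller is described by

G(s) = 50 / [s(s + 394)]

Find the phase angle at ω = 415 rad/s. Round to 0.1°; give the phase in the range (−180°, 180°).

-136.5°

At s = jω = j415:
pole (s+394): 394 + j415 → |·| = √(394²+415²) = √327461 ≈ 572.24, ∠ = arctan(415/394) ≈ 46.49°
pole at origin: |s| = 415, ∠ = 90.00° (in denominator)
∠G = 0.00° − 136.49° = -136.49°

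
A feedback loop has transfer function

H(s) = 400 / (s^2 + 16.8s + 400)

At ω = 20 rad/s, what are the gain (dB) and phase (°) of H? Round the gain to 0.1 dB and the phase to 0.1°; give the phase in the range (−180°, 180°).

1.5 dB, -90.0°

At s = jω = j20:
quadratic: (j20)² + 16.8·j20 + 400 = 0 + j336 → |·| ≈ 336, ∠ ≈ 90.00°
|H| = 400 / 336 ≈ 1.1905
Gain = 20 log₁₀(1.1905) ≈ 1.51 dB
∠H = 0.00° − 90.00° = -90.00°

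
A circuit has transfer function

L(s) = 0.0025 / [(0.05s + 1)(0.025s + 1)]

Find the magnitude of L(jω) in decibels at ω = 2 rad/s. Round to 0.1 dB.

At ω = 2 rad/s:
pole (1 + j2·0.05) = 1 + j0.1 → |·| ≈ 1.005, ∠ ≈ 5.71°
pole (1 + j2·0.025) = 1 + j0.05 → |·| ≈ 1.0012, ∠ ≈ 2.86°
|L| = 0.0025 · 1 / (1.005 · 1.0012) ≈ 0.0024846
Gain = 20 log₁₀(0.0024846) ≈ -52.09 dB

-52.1 dB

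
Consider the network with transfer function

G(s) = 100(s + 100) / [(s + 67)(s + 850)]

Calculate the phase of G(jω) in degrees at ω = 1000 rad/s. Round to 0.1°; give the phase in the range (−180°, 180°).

-51.5°

At s = jω = j1000:
zero (s+100): 100 + j1000 → |·| = √(100²+1000²) = √1010000 ≈ 1005, ∠ = arctan(1000/100) ≈ 84.29°
pole (s+67): 67 + j1000 → |·| = √(67²+1000²) = √1004489 ≈ 1002.2, ∠ = arctan(1000/67) ≈ 86.17°
pole (s+850): 850 + j1000 → |·| = √(850²+1000²) = √1722500 ≈ 1312.4, ∠ = arctan(1000/850) ≈ 49.64°
∠G = 84.29° − 135.81° = -51.52°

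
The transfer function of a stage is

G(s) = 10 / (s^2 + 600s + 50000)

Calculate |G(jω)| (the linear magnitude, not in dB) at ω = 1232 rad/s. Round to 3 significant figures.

6.08e-06

Substitute s = j1232:
Numerator: 10 = 10 + j0
Denominator: (j1232)^2 + 600(j1232) + 50000 = -1467824 + j739200
|N| = √(10² + 0²) ≈ 10, ∠N ≈ 0.00°
|D| = √(1467824² + 739200²) ≈ 1.6434e+06, ∠D ≈ 153.27°
|G| = 10 / 1.6434e+06 ≈ 6.0849e-06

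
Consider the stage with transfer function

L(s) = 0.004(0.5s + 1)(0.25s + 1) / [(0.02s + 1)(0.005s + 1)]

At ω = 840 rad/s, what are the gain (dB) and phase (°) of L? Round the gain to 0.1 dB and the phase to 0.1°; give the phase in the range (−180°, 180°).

At ω = 840 rad/s:
zero (1 + j840·0.5) = 1 + j420 → |·| ≈ 420, ∠ ≈ 89.86°
zero (1 + j840·0.25) = 1 + j210 → |·| ≈ 210, ∠ ≈ 89.73°
pole (1 + j840·0.02) = 1 + j16.8 → |·| ≈ 16.83, ∠ ≈ 86.59°
pole (1 + j840·0.005) = 1 + j4.2 → |·| ≈ 4.3174, ∠ ≈ 76.61°
|L| = 0.004 · 420 · 210 / (16.83 · 4.3174) ≈ 4.8554
Gain = 20 log₁₀(4.8554) ≈ 13.72 dB
∠L = (89.86° + 89.73°) − (86.59° + 76.61°) = 16.39°

13.7 dB, 16.4°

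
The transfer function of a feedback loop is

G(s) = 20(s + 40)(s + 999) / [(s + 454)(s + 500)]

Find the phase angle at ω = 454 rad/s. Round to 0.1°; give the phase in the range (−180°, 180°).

At s = jω = j454:
zero (s+40): 40 + j454 → |·| = √(40²+454²) = √207716 ≈ 455.76, ∠ = arctan(454/40) ≈ 84.96°
zero (s+999): 999 + j454 → |·| = √(999²+454²) = √1204117 ≈ 1097.3, ∠ = arctan(454/999) ≈ 24.44°
pole (s+454): 454 + j454 → |·| = √(454²+454²) = √412232 ≈ 642.05, ∠ = arctan(454/454) ≈ 45.00°
pole (s+500): 500 + j454 → |·| = √(500²+454²) = √456116 ≈ 675.36, ∠ = arctan(454/500) ≈ 42.24°
∠G = 109.40° − 87.24° = 22.16°

22.2°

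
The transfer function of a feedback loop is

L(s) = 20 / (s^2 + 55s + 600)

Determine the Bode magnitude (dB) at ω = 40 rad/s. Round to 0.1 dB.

Substitute s = j40:
Numerator: 20 = 20 + j0
Denominator: (j40)^2 + 55(j40) + 600 = -1000 + j2200
|N| = √(20² + 0²) ≈ 20, ∠N ≈ 0.00°
|D| = √(1000² + 2200²) ≈ 2416.6, ∠D ≈ 114.44°
|L| = 20 / 2416.6 ≈ 0.0082761
Gain = 20 log₁₀(0.0082761) ≈ -41.64 dB

-41.6 dB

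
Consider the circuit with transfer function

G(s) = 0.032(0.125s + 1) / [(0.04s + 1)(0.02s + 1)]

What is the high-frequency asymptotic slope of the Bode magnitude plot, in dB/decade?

-20 dB/decade

Each pole contributes −20 dB/decade at high frequency; each zero contributes +20 dB/decade.
Net: 1 zero(s) − 2 pole(s) → -20 dB/decade.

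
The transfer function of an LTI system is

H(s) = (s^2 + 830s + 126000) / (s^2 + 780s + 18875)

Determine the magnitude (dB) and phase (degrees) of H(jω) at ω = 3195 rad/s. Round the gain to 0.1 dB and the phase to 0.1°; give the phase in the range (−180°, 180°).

Substitute s = j3195:
Numerator: (j3195)^2 + 830(j3195) + 126000 = -10082025 + j2651850
Denominator: (j3195)^2 + 780(j3195) + 18875 = -10189150 + j2492100
|N| = √(10082025² + 2651850²) ≈ 1.0425e+07, ∠N ≈ 165.26°
|D| = √(10189150² + 2492100²) ≈ 1.0489e+07, ∠D ≈ 166.26°
|H| = 1.0425e+07 / 1.0489e+07 ≈ 0.9939
Gain = 20 log₁₀(0.9939) ≈ -0.05 dB
∠H = 165.26° − 166.26° = -1.00°

-0.1 dB, -1.0°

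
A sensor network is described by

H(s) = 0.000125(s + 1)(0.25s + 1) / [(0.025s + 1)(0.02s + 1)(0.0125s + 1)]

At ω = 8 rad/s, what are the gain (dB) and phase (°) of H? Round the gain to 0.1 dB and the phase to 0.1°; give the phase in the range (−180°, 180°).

-53.3 dB, 120.2°

At ω = 8 rad/s:
zero (1 + j8·1) = 1 + j8 → |·| ≈ 8.0623, ∠ ≈ 82.87°
zero (1 + j8·0.25) = 1 + j2 → |·| ≈ 2.2361, ∠ ≈ 63.43°
pole (1 + j8·0.025) = 1 + j0.2 → |·| ≈ 1.0198, ∠ ≈ 11.31°
pole (1 + j8·0.02) = 1 + j0.16 → |·| ≈ 1.0127, ∠ ≈ 9.09°
pole (1 + j8·0.0125) = 1 + j0.1 → |·| ≈ 1.005, ∠ ≈ 5.71°
|H| = 0.000125 · 8.0623 · 2.2361 / (1.0198 · 1.0127 · 1.005) ≈ 0.0021712
Gain = 20 log₁₀(0.0021712) ≈ -53.27 dB
∠H = (82.87° + 63.43°) − (11.31° + 9.09° + 5.71°) = 120.19°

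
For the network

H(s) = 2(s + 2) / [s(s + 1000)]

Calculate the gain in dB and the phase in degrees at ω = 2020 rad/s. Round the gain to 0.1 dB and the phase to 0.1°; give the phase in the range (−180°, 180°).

-61.0 dB, -63.7°

At s = jω = j2020:
zero (s+2): 2 + j2020 → |·| = √(2²+2020²) = √4080404 ≈ 2020, ∠ = arctan(2020/2) ≈ 89.94°
pole (s+1000): 1000 + j2020 → |·| = √(1000²+2020²) = √5080400 ≈ 2254, ∠ = arctan(2020/1000) ≈ 63.66°
pole at origin: |s| = 2020, ∠ = 90.00° (in denominator)
|H| = 2 · 2020 / 4.5531e+06 ≈ 0.00088731
Gain = 20 log₁₀(0.00088731) ≈ -61.04 dB
∠H = 89.94° − 153.66° = -63.72°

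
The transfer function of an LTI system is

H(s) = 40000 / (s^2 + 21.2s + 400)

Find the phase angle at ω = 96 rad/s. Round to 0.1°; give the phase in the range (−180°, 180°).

-167.0°

At s = jω = j96:
quadratic: (j96)² + 21.2·j96 + 400 = -8816 + j2035.2 → |·| ≈ 9047.9, ∠ ≈ 167.00°
∠H = 0.00° − 167.00° = -167.00°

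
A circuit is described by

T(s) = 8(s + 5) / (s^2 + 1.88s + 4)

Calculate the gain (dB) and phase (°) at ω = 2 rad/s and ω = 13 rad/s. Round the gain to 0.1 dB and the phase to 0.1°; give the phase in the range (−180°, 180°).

At s = jω = j2:
zero (s+5): 5 + j2 → |·| = √(5²+2²) = √29 ≈ 5.3852, ∠ = arctan(2/5) ≈ 21.80°
quadratic: (j2)² + 1.88·j2 + 4 = 0 + j3.76 → |·| ≈ 3.76, ∠ ≈ 90.00°
|T| = 8 · 5.3852 / 3.76 ≈ 11.458
Gain = 20 log₁₀(11.458) ≈ 21.18 dB
∠T = 21.80° − 90.00° = -68.20°

At s = jω = j13:
zero (s+5): 5 + j13 → |·| = √(5²+13²) = √194 ≈ 13.928, ∠ = arctan(13/5) ≈ 68.96°
quadratic: (j13)² + 1.88·j13 + 4 = -165 + j24.44 → |·| ≈ 166.8, ∠ ≈ 171.57°
|T| = 8 · 13.928 / 166.8 ≈ 0.66801
Gain = 20 log₁₀(0.66801) ≈ -3.50 dB
∠T = 68.96° − 171.57° = -102.61°

ω = 2: 21.2 dB, -68.2°; ω = 13: -3.5 dB, -102.6°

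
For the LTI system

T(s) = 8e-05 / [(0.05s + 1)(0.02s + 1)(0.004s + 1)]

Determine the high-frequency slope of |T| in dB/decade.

Each pole contributes −20 dB/decade at high frequency; each zero contributes +20 dB/decade.
Net: 0 zero(s) − 3 pole(s) → -60 dB/decade.

-60 dB/decade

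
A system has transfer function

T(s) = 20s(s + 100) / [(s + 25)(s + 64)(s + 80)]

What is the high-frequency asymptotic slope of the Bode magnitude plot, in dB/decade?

Each pole contributes −20 dB/decade at high frequency; each zero contributes +20 dB/decade.
Net: 2 zero(s) − 3 pole(s) → -20 dB/decade.

-20 dB/decade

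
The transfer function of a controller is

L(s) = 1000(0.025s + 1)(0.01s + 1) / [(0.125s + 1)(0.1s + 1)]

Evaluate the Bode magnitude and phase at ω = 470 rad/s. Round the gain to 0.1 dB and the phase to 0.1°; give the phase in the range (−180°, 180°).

At ω = 470 rad/s:
zero (1 + j470·0.025) = 1 + j11.75 → |·| ≈ 11.792, ∠ ≈ 85.14°
zero (1 + j470·0.01) = 1 + j4.7 → |·| ≈ 4.8052, ∠ ≈ 77.99°
pole (1 + j470·0.125) = 1 + j58.75 → |·| ≈ 58.759, ∠ ≈ 89.02°
pole (1 + j470·0.1) = 1 + j47 → |·| ≈ 47.011, ∠ ≈ 88.78°
|L| = 1000 · 11.792 · 4.8052 / (58.759 · 47.011) ≈ 20.513
Gain = 20 log₁₀(20.513) ≈ 26.24 dB
∠L = (85.14° + 77.99°) − (89.02° + 88.78°) = -14.67°

26.2 dB, -14.7°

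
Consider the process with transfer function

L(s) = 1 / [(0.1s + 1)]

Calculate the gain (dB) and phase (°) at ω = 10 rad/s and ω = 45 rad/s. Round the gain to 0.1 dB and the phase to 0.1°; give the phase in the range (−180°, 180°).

At ω = 10 rad/s:
pole (1 + j10·0.1) = 1 + j1 → |·| ≈ 1.4142, ∠ ≈ 45.00°
|L| = 1 · 1 / (1.4142) ≈ 0.70711
Gain = 20 log₁₀(0.70711) ≈ -3.01 dB
∠L = (0°) − (45.00°) = -45.00°

At ω = 45 rad/s:
pole (1 + j45·0.1) = 1 + j4.5 → |·| ≈ 4.6098, ∠ ≈ 77.47°
|L| = 1 · 1 / (4.6098) ≈ 0.21693
Gain = 20 log₁₀(0.21693) ≈ -13.27 dB
∠L = (0°) − (77.47°) = -77.47°

ω = 10: -3.0 dB, -45.0°; ω = 45: -13.3 dB, -77.5°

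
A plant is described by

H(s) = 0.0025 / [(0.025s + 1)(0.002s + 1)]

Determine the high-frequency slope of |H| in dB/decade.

Each pole contributes −20 dB/decade at high frequency; each zero contributes +20 dB/decade.
Net: 0 zero(s) − 2 pole(s) → -40 dB/decade.

-40 dB/decade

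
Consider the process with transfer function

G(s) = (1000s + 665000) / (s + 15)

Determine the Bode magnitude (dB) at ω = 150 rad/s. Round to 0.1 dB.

Substitute s = j150:
Numerator: 1000(j150) + 665000 = 665000 + j150000
Denominator: (j150) + 15 = 15 + j150
|N| = √(665000² + 150000²) ≈ 6.8171e+05, ∠N ≈ 12.71°
|D| = √(15² + 150²) ≈ 150.75, ∠D ≈ 84.29°
|G| = 6.8171e+05 / 150.75 ≈ 4522.1
Gain = 20 log₁₀(4522.1) ≈ 73.11 dB

73.1 dB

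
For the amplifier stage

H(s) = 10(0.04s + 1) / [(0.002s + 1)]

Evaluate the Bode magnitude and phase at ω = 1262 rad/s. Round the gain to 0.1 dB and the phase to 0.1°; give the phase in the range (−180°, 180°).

45.4 dB, 20.5°

At ω = 1262 rad/s:
zero (1 + j1262·0.04) = 1 + j50.48 → |·| ≈ 50.49, ∠ ≈ 88.87°
pole (1 + j1262·0.002) = 1 + j2.524 → |·| ≈ 2.7149, ∠ ≈ 68.39°
|H| = 10 · 50.49 / (2.7149) ≈ 185.97
Gain = 20 log₁₀(185.97) ≈ 45.39 dB
∠H = (88.87°) − (68.39°) = 20.48°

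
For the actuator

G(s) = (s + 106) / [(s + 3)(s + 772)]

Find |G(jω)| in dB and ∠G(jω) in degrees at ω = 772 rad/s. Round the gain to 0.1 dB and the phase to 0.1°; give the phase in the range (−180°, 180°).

-60.7 dB, -52.6°

At s = jω = j772:
zero (s+106): 106 + j772 → |·| = √(106²+772²) = √607220 ≈ 779.24, ∠ = arctan(772/106) ≈ 82.18°
pole (s+3): 3 + j772 → |·| = √(3²+772²) = √595993 ≈ 772.01, ∠ = arctan(772/3) ≈ 89.78°
pole (s+772): 772 + j772 → |·| = √(772²+772²) = √1191968 ≈ 1091.8, ∠ = arctan(772/772) ≈ 45.00°
|G| = 1 · 779.24 / 8.4288e+05 ≈ 0.0009245
Gain = 20 log₁₀(0.0009245) ≈ -60.68 dB
∠G = 82.18° − 134.78° = -52.60°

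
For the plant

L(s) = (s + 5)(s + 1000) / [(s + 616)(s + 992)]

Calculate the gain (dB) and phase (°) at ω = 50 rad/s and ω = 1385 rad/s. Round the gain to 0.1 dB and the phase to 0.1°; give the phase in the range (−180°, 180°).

At s = jω = j50:
zero (s+5): 5 + j50 → |·| = √(5²+50²) = √2525 ≈ 50.249, ∠ = arctan(50/5) ≈ 84.29°
zero (s+1000): 1000 + j50 → |·| = √(1000²+50²) = √1002500 ≈ 1001.2, ∠ = arctan(50/1000) ≈ 2.86°
pole (s+616): 616 + j50 → |·| = √(616²+50²) = √381956 ≈ 618.03, ∠ = arctan(50/616) ≈ 4.64°
pole (s+992): 992 + j50 → |·| = √(992²+50²) = √986564 ≈ 993.26, ∠ = arctan(50/992) ≈ 2.89°
|L| = 1 · 50309 / 6.1386e+05 ≈ 0.081955
Gain = 20 log₁₀(0.081955) ≈ -21.73 dB
∠L = 87.15° − 7.53° = 79.62°

At s = jω = j1385:
zero (s+5): 5 + j1385 → |·| = √(5²+1385²) = √1918250 ≈ 1385, ∠ = arctan(1385/5) ≈ 89.79°
zero (s+1000): 1000 + j1385 → |·| = √(1000²+1385²) = √2918225 ≈ 1708.3, ∠ = arctan(1385/1000) ≈ 54.17°
pole (s+616): 616 + j1385 → |·| = √(616²+1385²) = √2297681 ≈ 1515.8, ∠ = arctan(1385/616) ≈ 66.02°
pole (s+992): 992 + j1385 → |·| = √(992²+1385²) = √2902289 ≈ 1703.6, ∠ = arctan(1385/992) ≈ 54.39°
|L| = 1 · 2.366e+06 / 2.5823e+06 ≈ 0.91624
Gain = 20 log₁₀(0.91624) ≈ -0.76 dB
∠L = 143.96° − 120.41° = 23.55°

ω = 50: -21.7 dB, 79.6°; ω = 1385: -0.8 dB, 23.6°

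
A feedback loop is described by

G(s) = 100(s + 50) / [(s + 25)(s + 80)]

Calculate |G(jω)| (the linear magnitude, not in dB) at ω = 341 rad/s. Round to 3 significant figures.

At s = jω = j341:
zero (s+50): 50 + j341 → |·| = √(50²+341²) = √118781 ≈ 344.65, ∠ = arctan(341/50) ≈ 81.66°
pole (s+25): 25 + j341 → |·| = √(25²+341²) = √116906 ≈ 341.92, ∠ = arctan(341/25) ≈ 85.81°
pole (s+80): 80 + j341 → |·| = √(80²+341²) = √122681 ≈ 350.26, ∠ = arctan(341/80) ≈ 76.80°
|G| = 100 · 344.65 / 1.1976e+05 ≈ 0.28778

0.288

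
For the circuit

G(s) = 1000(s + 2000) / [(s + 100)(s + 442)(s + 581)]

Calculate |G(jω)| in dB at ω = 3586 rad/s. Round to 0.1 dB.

At s = jω = j3586:
zero (s+2000): 2000 + j3586 → |·| = √(2000²+3586²) = √16859396 ≈ 4106, ∠ = arctan(3586/2000) ≈ 60.85°
pole (s+100): 100 + j3586 → |·| = √(100²+3586²) = √12869396 ≈ 3587.4, ∠ = arctan(3586/100) ≈ 88.40°
pole (s+442): 442 + j3586 → |·| = √(442²+3586²) = √13054760 ≈ 3613.1, ∠ = arctan(3586/442) ≈ 82.97°
pole (s+581): 581 + j3586 → |·| = √(581²+3586²) = √13196957 ≈ 3632.8, ∠ = arctan(3586/581) ≈ 80.80°
|G| = 1000 · 4106 / 4.7087e+10 ≈ 8.72e-05
Gain = 20 log₁₀(8.72e-05) ≈ -81.19 dB

-81.2 dB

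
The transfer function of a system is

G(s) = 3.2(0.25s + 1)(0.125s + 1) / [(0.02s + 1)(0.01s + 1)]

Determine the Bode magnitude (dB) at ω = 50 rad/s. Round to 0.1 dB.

At ω = 50 rad/s:
zero (1 + j50·0.25) = 1 + j12.5 → |·| ≈ 12.54, ∠ ≈ 85.43°
zero (1 + j50·0.125) = 1 + j6.25 → |·| ≈ 6.3295, ∠ ≈ 80.91°
pole (1 + j50·0.02) = 1 + j1 → |·| ≈ 1.4142, ∠ ≈ 45.00°
pole (1 + j50·0.01) = 1 + j0.5 → |·| ≈ 1.118, ∠ ≈ 26.57°
|G| = 3.2 · 12.54 · 6.3295 / (1.4142 · 1.118) ≈ 160.64
Gain = 20 log₁₀(160.64) ≈ 44.12 dB

44.1 dB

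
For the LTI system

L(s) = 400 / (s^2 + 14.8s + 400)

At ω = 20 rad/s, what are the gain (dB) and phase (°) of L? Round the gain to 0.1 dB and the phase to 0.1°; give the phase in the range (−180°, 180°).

2.6 dB, -90.0°

At s = jω = j20:
quadratic: (j20)² + 14.8·j20 + 400 = 0 + j296 → |·| ≈ 296, ∠ ≈ 90.00°
|L| = 400 / 296 ≈ 1.3514
Gain = 20 log₁₀(1.3514) ≈ 2.62 dB
∠L = 0.00° − 90.00° = -90.00°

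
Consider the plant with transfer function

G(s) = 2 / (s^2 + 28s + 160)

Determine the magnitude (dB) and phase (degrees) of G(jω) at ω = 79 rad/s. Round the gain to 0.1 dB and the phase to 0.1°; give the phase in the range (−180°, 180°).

-70.2 dB, -160.0°

Substitute s = j79:
Numerator: 2 = 2 + j0
Denominator: (j79)^2 + 28(j79) + 160 = -6081 + j2212
|N| = √(2² + 0²) ≈ 2, ∠N ≈ 0.00°
|D| = √(6081² + 2212²) ≈ 6470.8, ∠D ≈ 160.01°
|G| = 2 / 6470.8 ≈ 0.00030908
Gain = 20 log₁₀(0.00030908) ≈ -70.20 dB
∠G = 0.00° − 160.01° = -160.01°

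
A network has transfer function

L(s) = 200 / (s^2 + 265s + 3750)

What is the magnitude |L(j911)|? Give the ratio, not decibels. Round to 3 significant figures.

0.000232

Substitute s = j911:
Numerator: 200 = 200 + j0
Denominator: (j911)^2 + 265(j911) + 3750 = -826171 + j241415
|N| = √(200² + 0²) ≈ 200, ∠N ≈ 0.00°
|D| = √(826171² + 241415²) ≈ 8.6072e+05, ∠D ≈ 163.71°
|L| = 200 / 8.6072e+05 ≈ 0.00023236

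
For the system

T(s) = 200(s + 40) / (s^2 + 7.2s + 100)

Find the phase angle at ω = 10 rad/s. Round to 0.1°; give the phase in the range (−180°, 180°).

At s = jω = j10:
zero (s+40): 40 + j10 → |·| = √(40²+10²) = √1700 ≈ 41.231, ∠ = arctan(10/40) ≈ 14.04°
quadratic: (j10)² + 7.2·j10 + 100 = 0 + j72 → |·| ≈ 72, ∠ ≈ 90.00°
∠T = 14.04° − 90.00° = -75.96°

-76.0°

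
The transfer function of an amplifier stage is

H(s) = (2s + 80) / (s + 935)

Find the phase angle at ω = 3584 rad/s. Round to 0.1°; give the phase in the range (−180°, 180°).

Substitute s = j3584:
Numerator: 2(j3584) + 80 = 80 + j7168
Denominator: (j3584) + 935 = 935 + j3584
|N| = √(80² + 7168²) ≈ 7168.4, ∠N ≈ 89.36°
|D| = √(935² + 3584²) ≈ 3704, ∠D ≈ 75.38°
∠H = 89.36° − 75.38° = 13.98°

14.0°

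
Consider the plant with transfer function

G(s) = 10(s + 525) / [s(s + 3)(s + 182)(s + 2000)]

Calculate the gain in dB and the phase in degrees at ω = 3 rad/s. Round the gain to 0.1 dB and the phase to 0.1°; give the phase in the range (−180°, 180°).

-58.9 dB, -135.7°

At s = jω = j3:
zero (s+525): 525 + j3 → |·| = √(525²+3²) = √275634 ≈ 525.01, ∠ = arctan(3/525) ≈ 0.33°
pole (s+3): 3 + j3 → |·| = √(3²+3²) = √18 ≈ 4.2426, ∠ = arctan(3/3) ≈ 45.00°
pole (s+182): 182 + j3 → |·| = √(182²+3²) = √33133 ≈ 182.02, ∠ = arctan(3/182) ≈ 0.94°
pole (s+2000): 2000 + j3 → |·| = √(2000²+3²) = √4000009 ≈ 2000, ∠ = arctan(3/2000) ≈ 0.09°
pole at origin: |s| = 3, ∠ = 90.00° (in denominator)
|G| = 10 · 525.01 / 4.6334e+06 ≈ 0.0011331
Gain = 20 log₁₀(0.0011331) ≈ -58.91 dB
∠G = 0.33° − 136.03° = -135.70°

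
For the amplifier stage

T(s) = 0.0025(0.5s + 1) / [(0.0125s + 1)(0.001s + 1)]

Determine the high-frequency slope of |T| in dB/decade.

Each pole contributes −20 dB/decade at high frequency; each zero contributes +20 dB/decade.
Net: 1 zero(s) − 2 pole(s) → -20 dB/decade.

-20 dB/decade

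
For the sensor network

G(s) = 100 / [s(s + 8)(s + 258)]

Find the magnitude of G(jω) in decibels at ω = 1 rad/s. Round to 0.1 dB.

-26.4 dB

At s = jω = j1:
pole (s+8): 8 + j1 → |·| = √(8²+1²) = √65 ≈ 8.0623, ∠ = arctan(1/8) ≈ 7.13°
pole (s+258): 258 + j1 → |·| = √(258²+1²) = √66565 ≈ 258, ∠ = arctan(1/258) ≈ 0.22°
pole at origin: |s| = 1, ∠ = 90.00° (in denominator)
|G| = 100 / 2080.1 ≈ 0.048075
Gain = 20 log₁₀(0.048075) ≈ -26.36 dB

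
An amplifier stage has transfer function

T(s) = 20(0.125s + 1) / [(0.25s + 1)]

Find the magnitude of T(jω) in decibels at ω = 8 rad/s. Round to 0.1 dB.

At ω = 8 rad/s:
zero (1 + j8·0.125) = 1 + j1 → |·| ≈ 1.4142, ∠ ≈ 45.00°
pole (1 + j8·0.25) = 1 + j2 → |·| ≈ 2.2361, ∠ ≈ 63.43°
|T| = 20 · 1.4142 / (2.2361) ≈ 12.649
Gain = 20 log₁₀(12.649) ≈ 22.04 dB

22.0 dB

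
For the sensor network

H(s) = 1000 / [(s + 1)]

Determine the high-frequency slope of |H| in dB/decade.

Each pole contributes −20 dB/decade at high frequency; each zero contributes +20 dB/decade.
Net: 0 zero(s) − 1 pole(s) → -20 dB/decade.

-20 dB/decade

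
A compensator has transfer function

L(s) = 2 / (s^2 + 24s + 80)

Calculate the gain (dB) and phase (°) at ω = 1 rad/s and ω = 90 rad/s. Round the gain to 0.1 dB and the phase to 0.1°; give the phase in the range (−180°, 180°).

Substitute s = j1:
Numerator: 2 = 2 + j0
Denominator: (j1)^2 + 24(j1) + 80 = 79 + j24
|N| = √(2² + 0²) ≈ 2, ∠N ≈ 0.00°
|D| = √(79² + 24²) ≈ 82.565, ∠D ≈ 16.90°
|L| = 2 / 82.565 ≈ 0.024223
Gain = 20 log₁₀(0.024223) ≈ -32.32 dB
∠L = 0.00° − 16.90° = -16.90°

Substitute s = j90:
Numerator: 2 = 2 + j0
Denominator: (j90)^2 + 24(j90) + 80 = -8020 + j2160
|N| = √(2² + 0²) ≈ 2, ∠N ≈ 0.00°
|D| = √(8020² + 2160²) ≈ 8305.8, ∠D ≈ 164.93°
|L| = 2 / 8305.8 ≈ 0.0002408
Gain = 20 log₁₀(0.0002408) ≈ -72.37 dB
∠L = 0.00° − 164.93° = -164.93°

ω = 1: -32.3 dB, -16.9°; ω = 90: -72.4 dB, -164.9°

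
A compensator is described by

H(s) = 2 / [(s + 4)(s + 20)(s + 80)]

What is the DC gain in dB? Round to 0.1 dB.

-70.1 dB

H(0) = 2 / (4·20·80) = 0.0003125
20 log₁₀(0.0003125) ≈ -70.10 dB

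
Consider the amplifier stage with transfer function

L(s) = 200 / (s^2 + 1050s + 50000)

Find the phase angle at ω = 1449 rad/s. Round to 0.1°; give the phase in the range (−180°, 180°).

Substitute s = j1449:
Numerator: 200 = 200 + j0
Denominator: (j1449)^2 + 1050(j1449) + 50000 = -2049601 + j1521450
|N| = √(200² + 0²) ≈ 200, ∠N ≈ 0.00°
|D| = √(2049601² + 1521450²) ≈ 2.5526e+06, ∠D ≈ 143.41°
∠L = 0.00° − 143.41° = -143.41°

-143.4°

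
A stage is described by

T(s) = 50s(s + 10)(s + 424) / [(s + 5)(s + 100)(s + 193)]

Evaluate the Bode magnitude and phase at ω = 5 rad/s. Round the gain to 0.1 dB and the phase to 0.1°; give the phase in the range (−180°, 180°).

At s = jω = j5:
zero (s+10): 10 + j5 → |·| = √(10²+5²) = √125 ≈ 11.18, ∠ = arctan(5/10) ≈ 26.57°
zero (s+424): 424 + j5 → |·| = √(424²+5²) = √179801 ≈ 424.03, ∠ = arctan(5/424) ≈ 0.68°
zero at origin: s = j5 → |·| = 5, ∠ = 90.00°
pole (s+5): 5 + j5 → |·| = √(5²+5²) = √50 ≈ 7.0711, ∠ = arctan(5/5) ≈ 45.00°
pole (s+100): 100 + j5 → |·| = √(100²+5²) = √10025 ≈ 100.12, ∠ = arctan(5/100) ≈ 2.86°
pole (s+193): 193 + j5 → |·| = √(193²+5²) = √37274 ≈ 193.06, ∠ = arctan(5/193) ≈ 1.48°
|T| = 50 · 23703 / 1.3668e+05 ≈ 8.671
Gain = 20 log₁₀(8.671) ≈ 18.76 dB
∠T = 117.25° − 49.34° = 67.91°

18.8 dB, 67.9°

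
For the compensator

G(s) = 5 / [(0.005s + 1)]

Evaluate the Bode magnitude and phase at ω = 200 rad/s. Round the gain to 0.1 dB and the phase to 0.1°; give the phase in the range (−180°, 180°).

11.0 dB, -45.0°

At ω = 200 rad/s:
pole (1 + j200·0.005) = 1 + j1 → |·| ≈ 1.4142, ∠ ≈ 45.00°
|G| = 5 · 1 / (1.4142) ≈ 3.5356
Gain = 20 log₁₀(3.5356) ≈ 10.97 dB
∠G = (0°) − (45.00°) = -45.00°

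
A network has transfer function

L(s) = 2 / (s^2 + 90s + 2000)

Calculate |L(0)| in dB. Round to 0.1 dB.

L(0) = 2 / 2000 = 0.001
20 log₁₀(0.001) ≈ -60.00 dB

-60.0 dB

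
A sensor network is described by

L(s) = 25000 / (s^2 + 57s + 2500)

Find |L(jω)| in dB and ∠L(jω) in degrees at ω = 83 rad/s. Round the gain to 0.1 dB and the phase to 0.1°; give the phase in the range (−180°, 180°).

11.8 dB, -132.9°

At s = jω = j83:
quadratic: (j83)² + 57·j83 + 2500 = -4389 + j4731 → |·| ≈ 6453.3, ∠ ≈ 132.85°
|L| = 25000 / 6453.3 ≈ 3.874
Gain = 20 log₁₀(3.874) ≈ 11.76 dB
∠L = 0.00° − 132.85° = -132.85°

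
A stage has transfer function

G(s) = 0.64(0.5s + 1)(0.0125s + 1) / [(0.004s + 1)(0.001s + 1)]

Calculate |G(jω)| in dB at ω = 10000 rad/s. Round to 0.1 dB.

60.0 dB

At ω = 10000 rad/s:
zero (1 + j10000·0.5) = 1 + j5000 → |·| ≈ 5000, ∠ ≈ 89.99°
zero (1 + j10000·0.0125) = 1 + j125 → |·| ≈ 125, ∠ ≈ 89.54°
pole (1 + j10000·0.004) = 1 + j40 → |·| ≈ 40.012, ∠ ≈ 88.57°
pole (1 + j10000·0.001) = 1 + j10 → |·| ≈ 10.05, ∠ ≈ 84.29°
|G| = 0.64 · 5000 · 125 / (40.012 · 10.05) ≈ 994.73
Gain = 20 log₁₀(994.73) ≈ 59.95 dB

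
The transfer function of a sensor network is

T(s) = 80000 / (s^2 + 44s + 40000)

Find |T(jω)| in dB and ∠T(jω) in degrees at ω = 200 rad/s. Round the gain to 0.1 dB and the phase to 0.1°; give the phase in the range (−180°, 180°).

19.2 dB, -90.0°

At s = jω = j200:
quadratic: (j200)² + 44·j200 + 40000 = 0 + j8800 → |·| ≈ 8800, ∠ ≈ 90.00°
|T| = 80000 / 8800 ≈ 9.0909
Gain = 20 log₁₀(9.0909) ≈ 19.17 dB
∠T = 0.00° − 90.00° = -90.00°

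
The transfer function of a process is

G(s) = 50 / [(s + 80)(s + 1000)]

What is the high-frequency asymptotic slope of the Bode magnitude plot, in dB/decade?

Each pole contributes −20 dB/decade at high frequency; each zero contributes +20 dB/decade.
Net: 0 zero(s) − 2 pole(s) → -40 dB/decade.

-40 dB/decade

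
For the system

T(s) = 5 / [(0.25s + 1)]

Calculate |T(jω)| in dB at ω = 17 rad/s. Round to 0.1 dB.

1.2 dB

At ω = 17 rad/s:
pole (1 + j17·0.25) = 1 + j4.25 → |·| ≈ 4.3661, ∠ ≈ 76.76°
|T| = 5 · 1 / (4.3661) ≈ 1.1452
Gain = 20 log₁₀(1.1452) ≈ 1.18 dB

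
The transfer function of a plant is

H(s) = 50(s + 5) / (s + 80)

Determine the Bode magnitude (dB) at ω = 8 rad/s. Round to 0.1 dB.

15.4 dB

At s = jω = j8:
zero (s+5): 5 + j8 → |·| = √(5²+8²) = √89 ≈ 9.434, ∠ = arctan(8/5) ≈ 57.99°
pole (s+80): 80 + j8 → |·| = √(80²+8²) = √6464 ≈ 80.399, ∠ = arctan(8/80) ≈ 5.71°
|H| = 50 · 9.434 / 80.399 ≈ 5.867
Gain = 20 log₁₀(5.867) ≈ 15.37 dB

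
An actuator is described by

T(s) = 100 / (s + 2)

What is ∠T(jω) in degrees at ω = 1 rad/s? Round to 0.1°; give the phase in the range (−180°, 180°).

Substitute s = j1:
Numerator: 100 = 100 + j0
Denominator: (j1) + 2 = 2 + j1
|N| = √(100² + 0²) ≈ 100, ∠N ≈ 0.00°
|D| = √(2² + 1²) ≈ 2.2361, ∠D ≈ 26.57°
∠T = 0.00° − 26.57° = -26.57°

-26.6°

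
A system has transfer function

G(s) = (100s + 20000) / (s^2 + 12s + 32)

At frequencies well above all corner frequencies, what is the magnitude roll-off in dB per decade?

Each pole contributes −20 dB/decade at high frequency; each zero contributes +20 dB/decade.
Net: 1 zero(s) − 2 pole(s) → -20 dB/decade.

-20 dB/decade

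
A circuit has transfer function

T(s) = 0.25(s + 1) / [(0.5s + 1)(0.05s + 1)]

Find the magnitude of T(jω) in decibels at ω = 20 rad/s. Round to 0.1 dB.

-9.1 dB

At ω = 20 rad/s:
zero (1 + j20·1) = 1 + j20 → |·| ≈ 20.025, ∠ ≈ 87.14°
pole (1 + j20·0.5) = 1 + j10 → |·| ≈ 10.05, ∠ ≈ 84.29°
pole (1 + j20·0.05) = 1 + j1 → |·| ≈ 1.4142, ∠ ≈ 45.00°
|T| = 0.25 · 20.025 / (10.05 · 1.4142) ≈ 0.35224
Gain = 20 log₁₀(0.35224) ≈ -9.06 dB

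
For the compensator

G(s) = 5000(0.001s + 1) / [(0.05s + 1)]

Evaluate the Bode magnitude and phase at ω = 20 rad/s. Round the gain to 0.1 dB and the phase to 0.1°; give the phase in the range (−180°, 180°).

71.0 dB, -43.9°

At ω = 20 rad/s:
zero (1 + j20·0.001) = 1 + j0.02 → |·| ≈ 1.0002, ∠ ≈ 1.15°
pole (1 + j20·0.05) = 1 + j1 → |·| ≈ 1.4142, ∠ ≈ 45.00°
|G| = 5000 · 1.0002 / (1.4142) ≈ 3536.3
Gain = 20 log₁₀(3536.3) ≈ 70.97 dB
∠G = (1.15°) − (45.00°) = -43.85°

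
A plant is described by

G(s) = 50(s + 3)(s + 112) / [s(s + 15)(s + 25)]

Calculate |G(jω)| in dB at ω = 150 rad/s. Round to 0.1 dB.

At s = jω = j150:
zero (s+3): 3 + j150 → |·| = √(3²+150²) = √22509 ≈ 150.03, ∠ = arctan(150/3) ≈ 88.85°
zero (s+112): 112 + j150 → |·| = √(112²+150²) = √35044 ≈ 187.2, ∠ = arctan(150/112) ≈ 53.25°
pole (s+15): 15 + j150 → |·| = √(15²+150²) = √22725 ≈ 150.75, ∠ = arctan(150/15) ≈ 84.29°
pole (s+25): 25 + j150 → |·| = √(25²+150²) = √23125 ≈ 152.07, ∠ = arctan(150/25) ≈ 80.54°
pole at origin: |s| = 150, ∠ = 90.00° (in denominator)
|G| = 50 · 28086 / 3.4387e+06 ≈ 0.40838
Gain = 20 log₁₀(0.40838) ≈ -7.78 dB

-7.8 dB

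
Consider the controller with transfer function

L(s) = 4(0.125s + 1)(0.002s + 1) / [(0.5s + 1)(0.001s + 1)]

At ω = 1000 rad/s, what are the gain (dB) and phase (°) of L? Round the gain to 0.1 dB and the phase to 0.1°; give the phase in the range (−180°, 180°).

4.0 dB, 18.1°

At ω = 1000 rad/s:
zero (1 + j1000·0.125) = 1 + j125 → |·| ≈ 125, ∠ ≈ 89.54°
zero (1 + j1000·0.002) = 1 + j2 → |·| ≈ 2.2361, ∠ ≈ 63.43°
pole (1 + j1000·0.5) = 1 + j500 → |·| ≈ 500, ∠ ≈ 89.89°
pole (1 + j1000·0.001) = 1 + j1 → |·| ≈ 1.4142, ∠ ≈ 45.00°
|L| = 4 · 125 · 2.2361 / (500 · 1.4142) ≈ 1.5812
Gain = 20 log₁₀(1.5812) ≈ 3.98 dB
∠L = (89.54° + 63.43°) − (89.89° + 45.00°) = 18.08°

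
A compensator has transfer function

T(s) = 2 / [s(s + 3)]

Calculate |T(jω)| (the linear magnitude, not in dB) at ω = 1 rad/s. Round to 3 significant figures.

At s = jω = j1:
pole (s+3): 3 + j1 → |·| = √(3²+1²) = √10 ≈ 3.1623, ∠ = arctan(1/3) ≈ 18.43°
pole at origin: |s| = 1, ∠ = 90.00° (in denominator)
|T| = 2 / 3.1623 ≈ 0.63245

0.632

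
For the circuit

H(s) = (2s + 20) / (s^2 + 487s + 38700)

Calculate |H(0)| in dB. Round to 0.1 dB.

-65.7 dB

H(0) = 20 / 38700 ≈ 0.0005168
20 log₁₀(0.0005168) ≈ -65.73 dB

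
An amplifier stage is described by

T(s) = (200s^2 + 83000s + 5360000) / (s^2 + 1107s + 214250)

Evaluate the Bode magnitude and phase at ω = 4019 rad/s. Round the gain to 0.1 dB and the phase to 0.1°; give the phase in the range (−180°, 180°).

45.8 dB, 9.7°

Substitute s = j4019:
Numerator: 200(j4019)^2 + 83000(j4019) + 5360000 = -3225112200 + j333577000
Denominator: (j4019)^2 + 1107(j4019) + 214250 = -15938111 + j4449033
|N| = √(3225112200² + 333577000²) ≈ 3.2423e+09, ∠N ≈ 174.09°
|D| = √(15938111² + 4449033²) ≈ 1.6547e+07, ∠D ≈ 164.40°
|T| = 3.2423e+09 / 1.6547e+07 ≈ 195.94
Gain = 20 log₁₀(195.94) ≈ 45.84 dB
∠T = 174.09° − 164.40° = 9.69°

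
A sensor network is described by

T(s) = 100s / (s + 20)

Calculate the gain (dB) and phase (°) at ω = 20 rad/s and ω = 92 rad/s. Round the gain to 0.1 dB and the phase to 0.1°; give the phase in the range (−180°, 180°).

ω = 20: 37.0 dB, 45.0°; ω = 92: 39.8 dB, 12.3°

At s = jω = j20:
zero at origin: s = j20 → |·| = 20, ∠ = 90.00°
pole (s+20): 20 + j20 → |·| = √(20²+20²) = √800 ≈ 28.284, ∠ = arctan(20/20) ≈ 45.00°
|T| = 100 · 20 / 28.284 ≈ 70.711
Gain = 20 log₁₀(70.711) ≈ 36.99 dB
∠T = 90.00° − 45.00° = 45.00°

At s = jω = j92:
zero at origin: s = j92 → |·| = 92, ∠ = 90.00°
pole (s+20): 20 + j92 → |·| = √(20²+92²) = √8864 ≈ 94.149, ∠ = arctan(92/20) ≈ 77.74°
|T| = 100 · 92 / 94.149 ≈ 97.717
Gain = 20 log₁₀(97.717) ≈ 39.80 dB
∠T = 90.00° − 77.74° = 12.26°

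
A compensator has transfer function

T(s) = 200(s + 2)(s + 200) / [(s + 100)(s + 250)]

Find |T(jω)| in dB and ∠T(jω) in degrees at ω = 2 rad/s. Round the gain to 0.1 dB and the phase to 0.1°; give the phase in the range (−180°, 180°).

At s = jω = j2:
zero (s+2): 2 + j2 → |·| = √(2²+2²) = √8 ≈ 2.8284, ∠ = arctan(2/2) ≈ 45.00°
zero (s+200): 200 + j2 → |·| = √(200²+2²) = √40004 ≈ 200.01, ∠ = arctan(2/200) ≈ 0.57°
pole (s+100): 100 + j2 → |·| = √(100²+2²) = √10004 ≈ 100.02, ∠ = arctan(2/100) ≈ 1.15°
pole (s+250): 250 + j2 → |·| = √(250²+2²) = √62504 ≈ 250.01, ∠ = arctan(2/250) ≈ 0.46°
|T| = 200 · 565.71 / 25006 ≈ 4.5246
Gain = 20 log₁₀(4.5246) ≈ 13.11 dB
∠T = 45.57° − 1.61° = 43.96°

13.1 dB, 44.0°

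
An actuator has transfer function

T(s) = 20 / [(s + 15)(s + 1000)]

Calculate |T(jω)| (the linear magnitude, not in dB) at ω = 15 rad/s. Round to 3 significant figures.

At s = jω = j15:
pole (s+15): 15 + j15 → |·| = √(15²+15²) = √450 ≈ 21.213, ∠ = arctan(15/15) ≈ 45.00°
pole (s+1000): 1000 + j15 → |·| = √(1000²+15²) = √1000225 ≈ 1000.1, ∠ = arctan(15/1000) ≈ 0.86°
|T| = 20 / 21215 ≈ 0.00094273

0.000943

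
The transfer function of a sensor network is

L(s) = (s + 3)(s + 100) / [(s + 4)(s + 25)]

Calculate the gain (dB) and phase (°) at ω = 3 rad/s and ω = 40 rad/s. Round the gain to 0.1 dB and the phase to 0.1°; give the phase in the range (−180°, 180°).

ω = 3: 10.6 dB, 3.0°; ω = 40: 7.2 dB, -34.8°

At s = jω = j3:
zero (s+3): 3 + j3 → |·| = √(3²+3²) = √18 ≈ 4.2426, ∠ = arctan(3/3) ≈ 45.00°
zero (s+100): 100 + j3 → |·| = √(100²+3²) = √10009 ≈ 100.04, ∠ = arctan(3/100) ≈ 1.72°
pole (s+4): 4 + j3 → |·| = √(4²+3²) = √25 ≈ 5, ∠ = arctan(3/4) ≈ 36.87°
pole (s+25): 25 + j3 → |·| = √(25²+3²) = √634 ≈ 25.179, ∠ = arctan(3/25) ≈ 6.84°
|L| = 1 · 424.43 / 125.89 ≈ 3.3714
Gain = 20 log₁₀(3.3714) ≈ 10.56 dB
∠L = 46.72° − 43.71° = 3.01°

At s = jω = j40:
zero (s+3): 3 + j40 → |·| = √(3²+40²) = √1609 ≈ 40.112, ∠ = arctan(40/3) ≈ 85.71°
zero (s+100): 100 + j40 → |·| = √(100²+40²) = √11600 ≈ 107.7, ∠ = arctan(40/100) ≈ 21.80°
pole (s+4): 4 + j40 → |·| = √(4²+40²) = √1616 ≈ 40.2, ∠ = arctan(40/4) ≈ 84.29°
pole (s+25): 25 + j40 → |·| = √(25²+40²) = √2225 ≈ 47.17, ∠ = arctan(40/25) ≈ 57.99°
|L| = 1 · 4320.1 / 1896.2 ≈ 2.2783
Gain = 20 log₁₀(2.2783) ≈ 7.15 dB
∠L = 107.51° − 142.28° = -34.77°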